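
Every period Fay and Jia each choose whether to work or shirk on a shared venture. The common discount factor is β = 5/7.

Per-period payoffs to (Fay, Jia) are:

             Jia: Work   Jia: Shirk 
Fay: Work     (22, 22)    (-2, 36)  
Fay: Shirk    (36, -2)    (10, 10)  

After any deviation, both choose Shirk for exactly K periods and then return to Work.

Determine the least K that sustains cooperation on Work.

IC: β(1−β^K)/(1−β) ≥ (36−22)/(22−10) = 7/6.
With β = 5/7: need 1 − β^K ≥ 7/6·(1−5/7)/(5/7), i.e. β^K ≤ 0.5333.
Since (5/7)^1 = 0.7143 and (5/7)^2 = 0.5102, the smallest such K is 2.

2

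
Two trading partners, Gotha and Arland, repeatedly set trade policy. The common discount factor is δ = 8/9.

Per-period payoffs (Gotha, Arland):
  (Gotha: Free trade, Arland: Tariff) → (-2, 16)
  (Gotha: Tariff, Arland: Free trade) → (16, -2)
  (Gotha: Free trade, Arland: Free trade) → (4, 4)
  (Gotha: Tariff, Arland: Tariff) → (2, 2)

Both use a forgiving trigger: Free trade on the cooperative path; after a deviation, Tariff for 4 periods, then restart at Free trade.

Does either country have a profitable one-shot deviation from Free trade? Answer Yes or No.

Yes

IC: δ+…+δ^4 ≥ (16−4)/(4−2) = 6.
At δ = 8/9: partial sum = 3.0056 < 6.0000. Cooperation not sustainable.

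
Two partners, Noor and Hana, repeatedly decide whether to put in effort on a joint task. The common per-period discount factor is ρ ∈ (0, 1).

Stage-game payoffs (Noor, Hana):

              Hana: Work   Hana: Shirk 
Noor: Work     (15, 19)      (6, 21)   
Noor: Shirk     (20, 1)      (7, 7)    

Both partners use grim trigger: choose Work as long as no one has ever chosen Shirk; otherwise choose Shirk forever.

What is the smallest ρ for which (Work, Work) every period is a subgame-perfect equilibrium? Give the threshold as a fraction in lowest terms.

5/13

Noor's threshold: (20−15)/(20−7) = 5/13.
Hana's threshold: (21−19)/(21−7) = 1/7.
5/13 > 1/7, so Noor binds and ρ* = 5/13.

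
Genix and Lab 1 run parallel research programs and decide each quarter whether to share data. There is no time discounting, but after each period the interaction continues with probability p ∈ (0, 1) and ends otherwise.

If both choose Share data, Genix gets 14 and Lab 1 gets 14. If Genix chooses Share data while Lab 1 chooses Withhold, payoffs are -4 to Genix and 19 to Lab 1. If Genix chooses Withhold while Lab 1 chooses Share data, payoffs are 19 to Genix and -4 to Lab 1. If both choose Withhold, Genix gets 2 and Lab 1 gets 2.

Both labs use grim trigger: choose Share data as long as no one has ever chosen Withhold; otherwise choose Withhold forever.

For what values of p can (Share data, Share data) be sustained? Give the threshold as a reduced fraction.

Expected cooperation value is 14 + p·14 + p²·14 + … = 14/(1−p); deviation gives 19 + p·2/(1−p).
14 ≥ 19(1−p) + 2p ⇒ 17p ≥ 5 ⇒ p ≥ 5/17.

5/17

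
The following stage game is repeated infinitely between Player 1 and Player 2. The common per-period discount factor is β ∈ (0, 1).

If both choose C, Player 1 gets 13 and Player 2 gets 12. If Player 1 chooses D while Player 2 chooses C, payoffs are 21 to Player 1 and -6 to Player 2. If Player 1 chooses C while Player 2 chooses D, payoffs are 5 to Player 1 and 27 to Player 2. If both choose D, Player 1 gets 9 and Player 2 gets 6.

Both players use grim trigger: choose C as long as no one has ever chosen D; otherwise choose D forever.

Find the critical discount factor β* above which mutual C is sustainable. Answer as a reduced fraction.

5/7

Player 1: cooperation gives 13 each period; deviation gives 21 once then 9 forever.
  13/(1−β) ≥ 21 + 9β/(1−β) ⇒ β ≥ 8/12 = 2/3.
Player 2: cooperation gives 12 each period; deviation gives 27 once then 6 forever.
  β ≥ 15/21 = 5/7.
Both must hold, so the binding constraint is Player 2's: β ≥ 5/7.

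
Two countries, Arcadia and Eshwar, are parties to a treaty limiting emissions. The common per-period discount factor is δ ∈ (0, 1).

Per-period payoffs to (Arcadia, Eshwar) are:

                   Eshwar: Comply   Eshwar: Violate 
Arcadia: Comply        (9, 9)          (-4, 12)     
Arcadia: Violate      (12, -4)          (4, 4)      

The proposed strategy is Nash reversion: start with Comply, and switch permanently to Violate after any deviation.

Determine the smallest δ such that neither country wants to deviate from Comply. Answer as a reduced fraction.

3/8

Under grim trigger the critical discount factor is (T−C)/(T−P) with T = 12, C = 9, P = 4.
δ* = (12−9)/(12−4) = 3/8.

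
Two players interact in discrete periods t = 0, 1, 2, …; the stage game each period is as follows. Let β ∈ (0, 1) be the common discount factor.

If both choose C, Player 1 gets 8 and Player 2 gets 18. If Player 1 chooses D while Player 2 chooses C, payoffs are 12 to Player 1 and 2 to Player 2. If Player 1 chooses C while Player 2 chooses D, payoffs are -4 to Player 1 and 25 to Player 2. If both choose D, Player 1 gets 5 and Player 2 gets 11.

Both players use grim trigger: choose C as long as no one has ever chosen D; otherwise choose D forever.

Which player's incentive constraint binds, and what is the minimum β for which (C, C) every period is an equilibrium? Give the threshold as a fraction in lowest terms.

Player 1's threshold: (12−8)/(12−5) = 4/7.
Player 2's threshold: (25−18)/(25−11) = 1/2.
4/7 > 1/2, so Player 1 binds and β* = 4/7.

Player 1; β ≥ 4/7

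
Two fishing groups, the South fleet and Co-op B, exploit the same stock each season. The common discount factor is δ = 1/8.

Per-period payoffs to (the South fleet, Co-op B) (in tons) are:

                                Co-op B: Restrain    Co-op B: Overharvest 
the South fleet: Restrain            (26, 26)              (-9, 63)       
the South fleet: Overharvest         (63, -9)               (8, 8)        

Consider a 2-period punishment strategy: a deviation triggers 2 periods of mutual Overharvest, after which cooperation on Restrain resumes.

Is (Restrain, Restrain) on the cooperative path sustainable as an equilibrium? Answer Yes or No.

IC: δ+…+δ^2 ≥ (63−26)/(26−8) = 37/18.
At δ = 1/8: partial sum = 0.1406 < 2.0556. Cooperation not sustainable.

No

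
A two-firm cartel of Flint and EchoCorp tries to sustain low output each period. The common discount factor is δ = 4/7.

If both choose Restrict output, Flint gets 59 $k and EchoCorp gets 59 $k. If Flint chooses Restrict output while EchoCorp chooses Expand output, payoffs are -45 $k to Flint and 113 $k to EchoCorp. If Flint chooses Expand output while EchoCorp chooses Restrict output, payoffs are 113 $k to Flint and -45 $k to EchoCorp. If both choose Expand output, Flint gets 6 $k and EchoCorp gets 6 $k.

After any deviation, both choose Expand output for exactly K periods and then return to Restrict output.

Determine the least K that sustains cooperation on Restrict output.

3

No profitable deviation requires (59−6)(δ+…+δ^K) ≥ 113−59, i.e. δ+…+δ^K ≥ 54/53 ≈ 1.0189.
With δ = 4/7, the partial sums are K=1: 0.5714, K=2: 0.8980, K=3: 1.0845.
K = 3 is the first length at which the sum reaches 1.0189.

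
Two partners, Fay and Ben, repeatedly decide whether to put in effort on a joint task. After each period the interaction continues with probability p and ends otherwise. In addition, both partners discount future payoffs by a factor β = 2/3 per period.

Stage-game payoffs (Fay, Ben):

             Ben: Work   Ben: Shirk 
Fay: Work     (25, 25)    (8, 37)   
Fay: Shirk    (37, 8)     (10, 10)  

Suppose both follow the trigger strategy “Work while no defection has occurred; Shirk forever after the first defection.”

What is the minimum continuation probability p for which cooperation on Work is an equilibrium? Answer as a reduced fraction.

2/3

Expected continuation weight on next period's payoff is β·p = 2/3·p, which plays the role of the discount factor.
Cooperation requires 2/3·p ≥ (37−25)/(37−10) = 4/9, hence p ≥ 2/3.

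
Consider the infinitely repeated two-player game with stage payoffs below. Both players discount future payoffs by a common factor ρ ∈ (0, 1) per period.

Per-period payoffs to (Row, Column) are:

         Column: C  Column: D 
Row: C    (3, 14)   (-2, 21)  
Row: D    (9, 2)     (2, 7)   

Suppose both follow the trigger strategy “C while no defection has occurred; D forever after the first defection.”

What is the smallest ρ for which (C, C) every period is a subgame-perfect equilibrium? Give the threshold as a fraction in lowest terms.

6/7

For Row: deviation gain 9−3 = 6, per-period punishment loss 3−2 = 1. IC gives ρ ≥ 6/7.
For Column: gain 7, loss 7 per period, so ρ ≥ 7/14 = 1/2.
The tighter constraint is Row's, so cooperation needs ρ ≥ 6/7.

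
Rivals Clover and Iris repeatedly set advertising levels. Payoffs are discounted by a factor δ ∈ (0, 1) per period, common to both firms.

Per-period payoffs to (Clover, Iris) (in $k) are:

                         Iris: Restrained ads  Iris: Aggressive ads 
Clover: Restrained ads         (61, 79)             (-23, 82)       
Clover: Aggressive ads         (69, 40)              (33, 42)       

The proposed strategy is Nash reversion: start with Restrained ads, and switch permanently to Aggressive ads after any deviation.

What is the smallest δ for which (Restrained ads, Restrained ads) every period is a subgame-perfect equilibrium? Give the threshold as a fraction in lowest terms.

Clover's threshold: (69−61)/(69−33) = 2/9.
Iris's threshold: (82−79)/(82−42) = 3/40.
2/9 > 3/40, so Clover binds and δ* = 2/9.

2/9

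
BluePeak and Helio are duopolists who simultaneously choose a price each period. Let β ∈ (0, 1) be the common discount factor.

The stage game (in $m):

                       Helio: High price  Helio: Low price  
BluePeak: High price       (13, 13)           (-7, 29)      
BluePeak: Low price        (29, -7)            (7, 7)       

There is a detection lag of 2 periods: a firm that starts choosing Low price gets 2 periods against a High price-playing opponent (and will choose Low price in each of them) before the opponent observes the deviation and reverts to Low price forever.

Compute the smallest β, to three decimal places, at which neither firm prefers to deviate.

A deviator earns 29 for 2 periods, then 7 forever; cooperating earns 13 forever. Multiplying the IC by (1−β):
13 ≥ 29(1−β^2) + 7β^2, so 22·β^2 ≥ 16 and β^2 ≥ 8/11.
β ≥ (8/11)^(1/2) ≈ 0.853.

0.853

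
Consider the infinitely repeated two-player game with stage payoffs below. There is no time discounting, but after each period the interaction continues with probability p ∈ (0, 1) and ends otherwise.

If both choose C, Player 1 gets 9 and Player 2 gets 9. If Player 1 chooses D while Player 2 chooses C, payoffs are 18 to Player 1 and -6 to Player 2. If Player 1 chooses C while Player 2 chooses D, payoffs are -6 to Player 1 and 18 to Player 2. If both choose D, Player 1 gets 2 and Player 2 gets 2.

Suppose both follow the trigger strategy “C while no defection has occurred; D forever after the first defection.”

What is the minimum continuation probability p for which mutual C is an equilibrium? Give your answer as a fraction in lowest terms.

9/16

Expected cooperation value is 9 + p·9 + p²·9 + … = 9/(1−p); deviation gives 18 + p·2/(1−p).
9 ≥ 18(1−p) + 2p ⇒ 16p ≥ 9 ⇒ p ≥ 9/16.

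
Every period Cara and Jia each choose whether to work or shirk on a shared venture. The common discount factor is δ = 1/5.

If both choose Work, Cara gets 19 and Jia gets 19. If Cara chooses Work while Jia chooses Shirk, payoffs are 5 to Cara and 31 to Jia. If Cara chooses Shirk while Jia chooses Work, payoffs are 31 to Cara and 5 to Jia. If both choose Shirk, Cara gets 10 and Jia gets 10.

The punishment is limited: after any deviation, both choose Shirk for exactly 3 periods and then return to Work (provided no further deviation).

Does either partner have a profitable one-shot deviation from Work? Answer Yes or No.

Yes

A one-shot deviation gives 31 now, then 10 for 3 periods, then back to 19.
Gain from deviating: (31−19) today; loss: (19−10) in each of the next 3 periods.
No-deviation condition: (19−10)(δ+…+δ^3) ≥ 31−19, i.e. δ+…+δ^3 ≥ 4/3.
At δ = 1/5: δ+…+δ^3 = 0.2480 < 1.3333.
So cooperation is not sustainable.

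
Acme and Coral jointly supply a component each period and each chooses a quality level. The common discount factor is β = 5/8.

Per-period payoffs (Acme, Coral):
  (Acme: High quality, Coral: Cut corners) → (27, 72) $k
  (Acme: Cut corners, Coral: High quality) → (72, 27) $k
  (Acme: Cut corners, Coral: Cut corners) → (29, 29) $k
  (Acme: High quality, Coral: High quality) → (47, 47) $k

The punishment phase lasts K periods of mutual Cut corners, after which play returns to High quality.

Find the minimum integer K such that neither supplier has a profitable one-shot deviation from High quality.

IC: β(1−β^K)/(1−β) ≥ (72−47)/(47−29) = 25/18.
With β = 5/8: need 1 − β^K ≥ 25/18·(1−5/8)/(5/8), i.e. β^K ≤ 0.1667.
Since (5/8)^3 = 0.2441 and (5/8)^4 = 0.1526, the smallest such K is 4.

4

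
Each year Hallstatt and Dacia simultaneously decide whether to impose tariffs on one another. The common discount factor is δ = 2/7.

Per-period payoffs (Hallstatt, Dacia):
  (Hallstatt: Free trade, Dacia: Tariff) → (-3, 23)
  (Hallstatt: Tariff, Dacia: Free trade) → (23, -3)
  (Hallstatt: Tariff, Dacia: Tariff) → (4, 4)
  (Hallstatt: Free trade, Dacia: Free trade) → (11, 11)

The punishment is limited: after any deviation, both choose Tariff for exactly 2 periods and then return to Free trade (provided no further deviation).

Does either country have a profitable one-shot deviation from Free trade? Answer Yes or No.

Yes

Comparing payoff streams over the 3 periods until play realigns: cooperate → 11(1+δ+…+δ^2); deviate → 23 + 4(δ+…+δ^2).
Cooperation is sustained iff (11−4)(δ+…+δ^2) ≥ 23−11.
δ+…+δ^2 = 2/7·(1−(2/7)^2)/(1−2/7) = 0.3673, and (23−11)/(11−4) = 1.7143.
0.3673 < 1.7143, so cooperation is not sustainable.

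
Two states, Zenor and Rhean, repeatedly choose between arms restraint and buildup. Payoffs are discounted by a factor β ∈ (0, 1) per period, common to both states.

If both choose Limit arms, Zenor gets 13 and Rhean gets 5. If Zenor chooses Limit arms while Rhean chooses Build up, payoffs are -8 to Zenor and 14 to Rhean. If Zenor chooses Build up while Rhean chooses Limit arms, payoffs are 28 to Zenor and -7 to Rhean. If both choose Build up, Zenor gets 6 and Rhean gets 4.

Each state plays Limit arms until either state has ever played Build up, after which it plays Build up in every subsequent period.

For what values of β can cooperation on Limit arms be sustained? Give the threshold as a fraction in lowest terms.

9/10

Zenor's threshold: (28−13)/(28−6) = 15/22.
Rhean's threshold: (14−5)/(14−4) = 9/10.
15/22 < 9/10, so Rhean binds and β* = 9/10.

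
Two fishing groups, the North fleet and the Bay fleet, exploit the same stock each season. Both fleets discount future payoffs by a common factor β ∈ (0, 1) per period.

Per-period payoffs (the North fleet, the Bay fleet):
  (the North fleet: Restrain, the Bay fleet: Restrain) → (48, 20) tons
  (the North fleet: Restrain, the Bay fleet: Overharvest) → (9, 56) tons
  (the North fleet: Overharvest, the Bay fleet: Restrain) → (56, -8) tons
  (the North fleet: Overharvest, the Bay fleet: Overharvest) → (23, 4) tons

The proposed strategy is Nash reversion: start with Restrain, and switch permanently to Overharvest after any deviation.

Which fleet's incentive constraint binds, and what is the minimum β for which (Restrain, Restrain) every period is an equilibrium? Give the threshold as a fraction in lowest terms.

For the North fleet: deviation gain 56−48 = 8, per-period punishment loss 48−23 = 25. IC gives β ≥ 8/33.
For the Bay fleet: gain 36, loss 16 per period, so β ≥ 36/52 = 9/13.
The tighter constraint is the Bay fleet's, so cooperation needs β ≥ 9/13.

the Bay fleet; β ≥ 9/13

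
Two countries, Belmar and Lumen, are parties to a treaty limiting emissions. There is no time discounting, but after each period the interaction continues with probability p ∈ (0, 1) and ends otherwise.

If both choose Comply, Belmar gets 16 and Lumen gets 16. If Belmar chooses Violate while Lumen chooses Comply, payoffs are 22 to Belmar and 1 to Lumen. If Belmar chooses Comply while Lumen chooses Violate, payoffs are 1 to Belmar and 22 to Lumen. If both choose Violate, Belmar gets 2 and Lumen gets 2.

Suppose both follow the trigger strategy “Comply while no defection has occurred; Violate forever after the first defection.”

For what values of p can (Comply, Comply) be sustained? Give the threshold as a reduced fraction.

3/10

With no time discounting, the continuation probability p plays the role of the discount factor.
Grim-trigger IC: 16/(1−p) ≥ 22 + 2p/(1−p) ⇒ p ≥ (22−16)/(22−2) = 3/10.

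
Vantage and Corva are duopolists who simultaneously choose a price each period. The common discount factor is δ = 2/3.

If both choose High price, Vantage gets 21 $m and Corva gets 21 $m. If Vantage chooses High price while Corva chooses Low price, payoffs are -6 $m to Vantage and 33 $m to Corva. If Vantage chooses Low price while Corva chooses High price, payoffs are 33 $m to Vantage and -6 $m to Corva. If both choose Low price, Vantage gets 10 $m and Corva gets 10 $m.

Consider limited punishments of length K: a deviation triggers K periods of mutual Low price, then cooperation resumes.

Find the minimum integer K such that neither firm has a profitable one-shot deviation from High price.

2

Need Σ_{k=1}^{K} δ^k ≥ (33−21)/(21−10) = 1.0909 at δ = 2/3.
At K = 1 the sum is 0.6667 < 1.0909; at K = 2 it is 1.1111 ≥ 1.0909.
So the minimum punishment length is K = 2.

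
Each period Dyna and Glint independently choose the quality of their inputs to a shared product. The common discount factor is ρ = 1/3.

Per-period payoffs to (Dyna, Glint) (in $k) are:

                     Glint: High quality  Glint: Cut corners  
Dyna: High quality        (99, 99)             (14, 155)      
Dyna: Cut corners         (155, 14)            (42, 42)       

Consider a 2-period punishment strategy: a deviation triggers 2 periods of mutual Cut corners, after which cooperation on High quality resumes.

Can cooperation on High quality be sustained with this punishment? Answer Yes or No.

Comparing payoff streams over the 3 periods until play realigns: cooperate → 99(1+ρ+…+ρ^2); deviate → 155 + 42(ρ+…+ρ^2).
Cooperation is sustained iff (99−42)(ρ+…+ρ^2) ≥ 155−99.
ρ+…+ρ^2 = 1/3·(1−(1/3)^2)/(1−1/3) = 0.4444, and (155−99)/(99−42) = 0.9825.
0.4444 < 0.9825, so cooperation is not sustainable.

No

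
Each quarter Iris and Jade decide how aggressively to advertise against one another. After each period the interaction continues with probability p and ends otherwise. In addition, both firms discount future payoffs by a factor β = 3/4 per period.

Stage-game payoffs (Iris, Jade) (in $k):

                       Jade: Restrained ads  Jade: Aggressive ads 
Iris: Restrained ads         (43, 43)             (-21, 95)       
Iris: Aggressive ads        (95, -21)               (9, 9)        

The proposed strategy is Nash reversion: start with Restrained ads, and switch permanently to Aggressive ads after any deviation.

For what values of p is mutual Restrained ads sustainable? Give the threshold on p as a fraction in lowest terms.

104/129

Expected continuation weight on next period's payoff is β·p = 3/4·p, which plays the role of the discount factor.
Cooperation requires 3/4·p ≥ (95−43)/(95−9) = 26/43, hence p ≥ 104/129.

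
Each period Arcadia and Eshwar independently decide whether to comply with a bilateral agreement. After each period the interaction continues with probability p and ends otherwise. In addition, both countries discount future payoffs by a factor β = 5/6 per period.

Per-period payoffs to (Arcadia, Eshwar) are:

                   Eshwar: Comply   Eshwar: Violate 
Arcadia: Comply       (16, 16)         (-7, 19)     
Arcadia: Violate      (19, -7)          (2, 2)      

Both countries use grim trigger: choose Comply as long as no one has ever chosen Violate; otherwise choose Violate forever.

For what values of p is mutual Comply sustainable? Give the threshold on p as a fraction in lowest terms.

18/85

With continuation probability p and discount β, the effective per-period discount factor is βp.
Grim-trigger IC: βp ≥ (19−16)/(19−2) = 3/17.
So p ≥ (3/17)/(5/6) = 18/85.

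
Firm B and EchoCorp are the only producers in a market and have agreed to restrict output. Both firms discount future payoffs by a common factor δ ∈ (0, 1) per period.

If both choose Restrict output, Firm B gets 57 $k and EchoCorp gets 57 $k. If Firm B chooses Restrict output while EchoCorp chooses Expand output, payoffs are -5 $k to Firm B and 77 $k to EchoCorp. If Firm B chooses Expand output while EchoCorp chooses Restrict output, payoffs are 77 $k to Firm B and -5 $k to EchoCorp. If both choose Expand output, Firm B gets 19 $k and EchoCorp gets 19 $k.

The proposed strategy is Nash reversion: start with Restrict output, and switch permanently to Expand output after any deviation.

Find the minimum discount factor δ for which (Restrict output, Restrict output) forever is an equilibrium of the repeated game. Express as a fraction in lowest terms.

10/29

57/(1−δ) ≥ 77 + 19δ/(1−δ)
57 ≥ 77 − 58δ
δ ≥ 20/58 = 10/29.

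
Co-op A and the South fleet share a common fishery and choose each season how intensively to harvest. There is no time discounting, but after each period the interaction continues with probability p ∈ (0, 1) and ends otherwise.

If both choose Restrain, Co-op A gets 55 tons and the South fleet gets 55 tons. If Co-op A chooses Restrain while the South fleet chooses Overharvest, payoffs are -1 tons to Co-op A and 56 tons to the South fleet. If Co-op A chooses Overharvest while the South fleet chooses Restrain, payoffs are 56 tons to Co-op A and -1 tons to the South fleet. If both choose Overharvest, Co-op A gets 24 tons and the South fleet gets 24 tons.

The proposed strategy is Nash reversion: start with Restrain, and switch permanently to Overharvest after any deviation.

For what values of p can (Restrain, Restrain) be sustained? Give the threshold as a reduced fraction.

1/32

With no time discounting, the continuation probability p plays the role of the discount factor.
Grim-trigger IC: 55/(1−p) ≥ 56 + 24p/(1−p) ⇒ p ≥ (56−55)/(56−24) = 1/32.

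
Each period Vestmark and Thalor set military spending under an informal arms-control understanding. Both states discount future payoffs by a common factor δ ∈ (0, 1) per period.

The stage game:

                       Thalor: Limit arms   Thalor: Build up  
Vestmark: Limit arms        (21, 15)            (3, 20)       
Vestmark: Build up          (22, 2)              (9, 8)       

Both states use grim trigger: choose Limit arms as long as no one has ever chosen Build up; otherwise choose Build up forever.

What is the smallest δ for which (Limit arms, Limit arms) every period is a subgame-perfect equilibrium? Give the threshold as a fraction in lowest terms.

5/12

Vestmark: cooperation gives 21 each period; deviation gives 22 once then 9 forever.
  21/(1−δ) ≥ 22 + 9δ/(1−δ) ⇒ δ ≥ 1/13.
Thalor: cooperation gives 15 each period; deviation gives 20 once then 8 forever.
  δ ≥ 5/12.
Both must hold, so the binding constraint is Thalor's: δ ≥ 5/12.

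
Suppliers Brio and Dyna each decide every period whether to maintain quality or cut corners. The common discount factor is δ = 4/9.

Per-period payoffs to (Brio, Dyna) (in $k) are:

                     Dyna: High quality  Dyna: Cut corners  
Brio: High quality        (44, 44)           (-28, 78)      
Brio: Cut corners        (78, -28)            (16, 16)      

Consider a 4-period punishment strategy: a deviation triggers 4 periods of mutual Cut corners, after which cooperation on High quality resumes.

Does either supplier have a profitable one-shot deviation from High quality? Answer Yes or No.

Yes

IC: δ+…+δ^4 ≥ (78−44)/(44−16) = 17/14.
At δ = 4/9: partial sum = 0.7688 < 1.2143. Cooperation not sustainable.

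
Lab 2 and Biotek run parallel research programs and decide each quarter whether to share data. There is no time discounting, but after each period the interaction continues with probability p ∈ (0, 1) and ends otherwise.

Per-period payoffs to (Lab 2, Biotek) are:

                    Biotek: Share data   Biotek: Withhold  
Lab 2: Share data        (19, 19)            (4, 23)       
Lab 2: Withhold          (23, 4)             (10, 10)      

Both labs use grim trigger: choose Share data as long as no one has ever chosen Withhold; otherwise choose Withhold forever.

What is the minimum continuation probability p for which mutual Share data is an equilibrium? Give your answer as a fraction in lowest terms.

Expected cooperation value is 19 + p·19 + p²·19 + … = 19/(1−p); deviation gives 23 + p·10/(1−p).
19 ≥ 23(1−p) + 10p ⇒ 13p ≥ 4 ⇒ p ≥ 4/13.

4/13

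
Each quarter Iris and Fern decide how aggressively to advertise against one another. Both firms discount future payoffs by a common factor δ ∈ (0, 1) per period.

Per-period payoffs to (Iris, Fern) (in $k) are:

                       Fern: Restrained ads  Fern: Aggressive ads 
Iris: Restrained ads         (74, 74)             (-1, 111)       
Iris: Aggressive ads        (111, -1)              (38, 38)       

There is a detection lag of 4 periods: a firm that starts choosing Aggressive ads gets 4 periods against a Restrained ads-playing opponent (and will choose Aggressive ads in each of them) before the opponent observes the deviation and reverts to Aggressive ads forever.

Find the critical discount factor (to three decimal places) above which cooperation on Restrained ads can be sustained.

A deviator earns 111 for 4 periods, then 38 forever; cooperating earns 74 forever. Multiplying the IC by (1−δ):
74 ≥ 111(1−δ^4) + 38δ^4, so 73·δ^4 ≥ 37 and δ^4 ≥ 37/73.
δ ≥ (37/73)^(1/4) ≈ 0.844.

0.844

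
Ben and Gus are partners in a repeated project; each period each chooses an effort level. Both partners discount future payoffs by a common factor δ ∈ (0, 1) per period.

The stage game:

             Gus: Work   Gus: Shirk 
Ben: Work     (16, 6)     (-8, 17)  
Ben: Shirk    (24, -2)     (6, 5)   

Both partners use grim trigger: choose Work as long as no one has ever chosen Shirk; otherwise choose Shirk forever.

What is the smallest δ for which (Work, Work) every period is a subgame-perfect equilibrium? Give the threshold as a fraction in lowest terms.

Ben: cooperation gives 16 each period; deviation gives 24 once then 6 forever.
  16/(1−δ) ≥ 24 + 6δ/(1−δ) ⇒ δ ≥ 8/18 = 4/9.
Gus: cooperation gives 6 each period; deviation gives 17 once then 5 forever.
  δ ≥ 11/12.
Both must hold, so the binding constraint is Gus's: δ ≥ 11/12.

11/12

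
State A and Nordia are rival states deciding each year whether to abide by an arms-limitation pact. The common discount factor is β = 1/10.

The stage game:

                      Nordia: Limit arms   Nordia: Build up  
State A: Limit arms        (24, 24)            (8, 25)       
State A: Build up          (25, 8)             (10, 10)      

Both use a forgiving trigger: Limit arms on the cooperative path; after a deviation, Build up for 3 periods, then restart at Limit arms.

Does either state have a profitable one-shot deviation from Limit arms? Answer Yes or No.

A one-shot deviation gives 25 now, then 10 for 3 periods, then back to 24.
Gain from deviating: (25−24) today; loss: (24−10) in each of the next 3 periods.
No-deviation condition: (24−10)(β+…+β^3) ≥ 25−24, i.e. β+…+β^3 ≥ 1/14.
At β = 1/10: β+…+β^3 = 0.1110 ≥ 0.0714.
So cooperation is sustainable.

No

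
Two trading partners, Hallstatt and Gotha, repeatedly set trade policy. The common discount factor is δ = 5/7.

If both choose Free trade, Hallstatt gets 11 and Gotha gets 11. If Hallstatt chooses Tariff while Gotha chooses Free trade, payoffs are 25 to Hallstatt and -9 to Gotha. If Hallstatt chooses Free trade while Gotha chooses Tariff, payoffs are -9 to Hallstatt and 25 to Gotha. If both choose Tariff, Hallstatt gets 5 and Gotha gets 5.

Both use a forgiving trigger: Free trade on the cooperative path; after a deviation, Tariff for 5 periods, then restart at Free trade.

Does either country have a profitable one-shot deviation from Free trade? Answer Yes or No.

Yes

Comparing payoff streams over the 6 periods until play realigns: cooperate → 11(1+δ+…+δ^5); deviate → 25 + 5(δ+…+δ^5).
Cooperation is sustained iff (11−5)(δ+…+δ^5) ≥ 25−11.
δ+…+δ^5 = 5/7·(1−(5/7)^5)/(1−5/7) = 2.0352, and (25−11)/(11−5) = 2.3333.
2.0352 < 2.3333, so cooperation is not sustainable.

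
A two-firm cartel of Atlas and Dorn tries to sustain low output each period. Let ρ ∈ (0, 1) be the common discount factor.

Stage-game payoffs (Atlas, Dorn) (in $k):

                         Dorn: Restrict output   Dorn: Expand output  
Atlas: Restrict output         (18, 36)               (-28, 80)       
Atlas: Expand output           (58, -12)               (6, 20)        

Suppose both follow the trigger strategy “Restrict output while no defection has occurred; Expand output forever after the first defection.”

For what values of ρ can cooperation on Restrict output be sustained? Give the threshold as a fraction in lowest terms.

Atlas's threshold: (58−18)/(58−6) = 10/13.
Dorn's threshold: (80−36)/(80−20) = 11/15.
10/13 > 11/15, so Atlas binds and ρ* = 10/13.

10/13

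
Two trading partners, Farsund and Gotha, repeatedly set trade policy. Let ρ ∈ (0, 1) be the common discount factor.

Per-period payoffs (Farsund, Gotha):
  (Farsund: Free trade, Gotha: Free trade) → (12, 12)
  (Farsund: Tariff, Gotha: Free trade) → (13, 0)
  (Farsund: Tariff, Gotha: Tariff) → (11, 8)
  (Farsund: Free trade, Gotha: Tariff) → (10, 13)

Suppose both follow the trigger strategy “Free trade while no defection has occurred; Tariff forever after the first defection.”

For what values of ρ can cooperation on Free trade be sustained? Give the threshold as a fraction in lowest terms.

1/2

Farsund: cooperation gives 12 each period; deviation gives 13 once then 11 forever.
  12/(1−ρ) ≥ 13 + 11ρ/(1−ρ) ⇒ ρ ≥ 1/2.
Gotha: cooperation gives 12 each period; deviation gives 13 once then 8 forever.
  ρ ≥ 1/5.
Both must hold, so the binding constraint is Farsund's: ρ ≥ 1/2.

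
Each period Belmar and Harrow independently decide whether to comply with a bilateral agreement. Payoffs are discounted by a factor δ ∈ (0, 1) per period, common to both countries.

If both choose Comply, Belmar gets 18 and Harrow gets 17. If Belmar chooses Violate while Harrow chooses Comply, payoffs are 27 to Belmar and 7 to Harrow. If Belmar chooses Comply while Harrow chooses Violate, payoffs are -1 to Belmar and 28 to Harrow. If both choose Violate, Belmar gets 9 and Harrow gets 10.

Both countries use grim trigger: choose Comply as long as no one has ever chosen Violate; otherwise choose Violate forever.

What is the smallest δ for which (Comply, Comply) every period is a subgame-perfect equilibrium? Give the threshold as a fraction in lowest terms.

11/18

Belmar: cooperation gives 18 each period; deviation gives 27 once then 9 forever.
  18/(1−δ) ≥ 27 + 9δ/(1−δ) ⇒ δ ≥ 9/18 = 1/2.
Harrow: cooperation gives 17 each period; deviation gives 28 once then 10 forever.
  δ ≥ 11/18.
Both must hold, so the binding constraint is Harrow's: δ ≥ 11/18.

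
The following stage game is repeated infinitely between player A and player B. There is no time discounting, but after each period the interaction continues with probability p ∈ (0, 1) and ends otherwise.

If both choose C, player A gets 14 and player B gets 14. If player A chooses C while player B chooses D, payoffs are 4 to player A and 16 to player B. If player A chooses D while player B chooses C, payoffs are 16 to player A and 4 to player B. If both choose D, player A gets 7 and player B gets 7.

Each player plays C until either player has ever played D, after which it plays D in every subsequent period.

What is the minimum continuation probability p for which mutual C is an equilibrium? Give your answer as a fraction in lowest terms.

2/9

With no time discounting, the continuation probability p plays the role of the discount factor.
Grim-trigger IC: 14/(1−p) ≥ 16 + 7p/(1−p) ⇒ p ≥ (16−14)/(16−7) = 2/9.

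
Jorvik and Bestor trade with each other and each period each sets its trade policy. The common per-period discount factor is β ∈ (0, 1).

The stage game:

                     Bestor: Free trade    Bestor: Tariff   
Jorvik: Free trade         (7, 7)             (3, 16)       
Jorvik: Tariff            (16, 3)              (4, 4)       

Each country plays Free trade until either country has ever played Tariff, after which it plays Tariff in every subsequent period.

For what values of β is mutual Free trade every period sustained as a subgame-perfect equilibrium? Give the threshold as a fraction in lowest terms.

Under grim trigger the critical discount factor is (T−C)/(T−P) with T = 16, C = 7, P = 4.
β* = (16−7)/(16−4) = 9/12 = 3/4.

3/4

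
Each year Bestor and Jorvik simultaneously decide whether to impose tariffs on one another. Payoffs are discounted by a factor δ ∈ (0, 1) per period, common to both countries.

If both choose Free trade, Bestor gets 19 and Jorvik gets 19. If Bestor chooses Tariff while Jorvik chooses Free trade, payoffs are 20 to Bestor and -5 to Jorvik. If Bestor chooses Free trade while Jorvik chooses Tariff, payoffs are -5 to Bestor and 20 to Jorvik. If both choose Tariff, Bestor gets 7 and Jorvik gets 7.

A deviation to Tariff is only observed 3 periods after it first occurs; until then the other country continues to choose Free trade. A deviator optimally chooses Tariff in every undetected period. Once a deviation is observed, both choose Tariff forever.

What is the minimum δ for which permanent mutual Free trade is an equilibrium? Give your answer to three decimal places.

0.425

Deviating for the 3 undetected periods gains 20−19 = 1 per period over cooperation, then loses 19−7 = 12 per period forever once punishment starts.
Gain: 1(1 + δ + … + δ^2); loss: 12·δ^3/(1−δ).
No profitable deviation ⇔ 1(1−δ^3) ≤ 12·δ^3, i.e. δ^3 ≥ 1/(1+12) = 1/13.
Hence δ ≥ (1/13)^(1/3) ≈ 0.425.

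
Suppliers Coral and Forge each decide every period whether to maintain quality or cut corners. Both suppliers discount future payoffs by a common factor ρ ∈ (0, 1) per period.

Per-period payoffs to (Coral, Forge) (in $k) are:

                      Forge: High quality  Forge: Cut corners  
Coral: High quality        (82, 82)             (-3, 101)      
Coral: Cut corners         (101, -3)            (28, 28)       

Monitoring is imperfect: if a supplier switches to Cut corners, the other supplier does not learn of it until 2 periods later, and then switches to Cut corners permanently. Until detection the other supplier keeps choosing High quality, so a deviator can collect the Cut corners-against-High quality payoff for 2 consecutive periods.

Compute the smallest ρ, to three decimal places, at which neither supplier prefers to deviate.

0.510

Deviating for the 2 undetected periods gains 101−82 = 19 per period over cooperation, then loses 82−28 = 54 per period forever once punishment starts.
Gain: 19(1 + ρ + … + ρ^1); loss: 54·ρ^2/(1−ρ).
No profitable deviation ⇔ 19(1−ρ^2) ≤ 54·ρ^2, i.e. ρ^2 ≥ 19/(19+54) = 19/73.
Hence ρ ≥ (19/73)^(1/2) ≈ 0.510.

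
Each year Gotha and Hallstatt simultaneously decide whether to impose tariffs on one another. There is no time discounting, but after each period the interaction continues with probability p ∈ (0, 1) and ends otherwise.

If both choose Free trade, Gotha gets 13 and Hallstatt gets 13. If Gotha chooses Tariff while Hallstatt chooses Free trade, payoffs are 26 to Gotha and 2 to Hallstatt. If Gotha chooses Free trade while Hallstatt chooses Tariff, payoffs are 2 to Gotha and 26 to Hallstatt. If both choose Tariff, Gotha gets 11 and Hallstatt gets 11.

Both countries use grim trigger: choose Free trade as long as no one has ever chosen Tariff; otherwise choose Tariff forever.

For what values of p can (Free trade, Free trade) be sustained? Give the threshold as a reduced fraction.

With no time discounting, the continuation probability p plays the role of the discount factor.
Grim-trigger IC: 13/(1−p) ≥ 26 + 11p/(1−p) ⇒ p ≥ (26−13)/(26−11) = 13/15.

13/15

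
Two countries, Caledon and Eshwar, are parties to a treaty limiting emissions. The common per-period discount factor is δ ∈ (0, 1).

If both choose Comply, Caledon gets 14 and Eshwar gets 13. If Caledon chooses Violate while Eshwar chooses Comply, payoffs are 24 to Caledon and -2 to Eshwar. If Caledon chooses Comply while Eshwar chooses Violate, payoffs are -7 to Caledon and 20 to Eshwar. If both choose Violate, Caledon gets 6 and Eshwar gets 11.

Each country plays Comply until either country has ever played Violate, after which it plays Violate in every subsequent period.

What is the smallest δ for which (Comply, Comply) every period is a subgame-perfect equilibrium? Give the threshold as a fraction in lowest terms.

7/9

For Caledon: deviation gain 24−14 = 10, per-period punishment loss 14−6 = 8. IC gives δ ≥ 10/18 = 5/9.
For Eshwar: gain 7, loss 2 per period, so δ ≥ 7/9.
The tighter constraint is Eshwar's, so cooperation needs δ ≥ 7/9.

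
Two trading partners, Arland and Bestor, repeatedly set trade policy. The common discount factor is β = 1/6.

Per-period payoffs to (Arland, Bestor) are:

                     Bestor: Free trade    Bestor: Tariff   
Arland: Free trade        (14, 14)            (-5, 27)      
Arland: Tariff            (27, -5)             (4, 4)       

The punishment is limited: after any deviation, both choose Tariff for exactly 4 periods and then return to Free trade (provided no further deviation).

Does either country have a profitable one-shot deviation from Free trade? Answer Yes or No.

Yes

A one-shot deviation gives 27 now, then 4 for 4 periods, then back to 14.
Gain from deviating: (27−14) today; loss: (14−4) in each of the next 4 periods.
No-deviation condition: (14−4)(β+…+β^4) ≥ 27−14, i.e. β+…+β^4 ≥ 13/10.
At β = 1/6: β+…+β^4 = 0.1998 < 1.3000.
So cooperation is not sustainable.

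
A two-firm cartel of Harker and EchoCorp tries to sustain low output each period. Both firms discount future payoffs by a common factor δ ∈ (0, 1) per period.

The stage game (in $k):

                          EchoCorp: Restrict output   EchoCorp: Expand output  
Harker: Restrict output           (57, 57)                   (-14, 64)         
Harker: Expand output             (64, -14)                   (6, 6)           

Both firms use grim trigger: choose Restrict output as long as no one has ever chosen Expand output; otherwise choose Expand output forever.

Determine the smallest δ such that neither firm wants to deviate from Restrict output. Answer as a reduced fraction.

One-period gain from deviating is 64 − 57 = 7. The loss is 57 − 6 = 51 in every subsequent period, with present value 51·δ/(1−δ).
Deviation is unprofitable when 51·δ/(1−δ) ≥ 7, i.e. δ/(1−δ) ≥ 7/51.
Equivalently δ ≥ 7/(7+51) = 7/58.

7/58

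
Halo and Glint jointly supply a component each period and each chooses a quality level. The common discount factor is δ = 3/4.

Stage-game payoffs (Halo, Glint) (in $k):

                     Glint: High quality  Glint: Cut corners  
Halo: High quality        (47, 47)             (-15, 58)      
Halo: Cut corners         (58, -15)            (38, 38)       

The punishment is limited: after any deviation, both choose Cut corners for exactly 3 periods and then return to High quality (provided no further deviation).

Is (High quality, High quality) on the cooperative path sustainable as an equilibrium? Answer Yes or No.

Yes

Comparing payoff streams over the 4 periods until play realigns: cooperate → 47(1+δ+…+δ^3); deviate → 58 + 38(δ+…+δ^3).
Cooperation is sustained iff (47−38)(δ+…+δ^3) ≥ 58−47.
δ+…+δ^3 = 3/4·(1−(3/4)^3)/(1−3/4) = 1.7344, and (58−47)/(47−38) = 1.2222.
1.7344 ≥ 1.2222, so cooperation is sustainable.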